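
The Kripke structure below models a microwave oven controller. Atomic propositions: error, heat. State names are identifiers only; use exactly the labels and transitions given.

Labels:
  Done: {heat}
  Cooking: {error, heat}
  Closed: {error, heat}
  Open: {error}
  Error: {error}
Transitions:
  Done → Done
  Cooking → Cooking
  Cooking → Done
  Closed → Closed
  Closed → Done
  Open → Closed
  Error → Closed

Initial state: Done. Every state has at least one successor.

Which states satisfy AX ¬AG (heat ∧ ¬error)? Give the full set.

{Open, Error}

States satisfying ¬AG (heat ∧ ¬error): {Cooking, Closed, Open, Error}.
States satisfying AX ¬AG (heat ∧ ¬error): {Open, Error}.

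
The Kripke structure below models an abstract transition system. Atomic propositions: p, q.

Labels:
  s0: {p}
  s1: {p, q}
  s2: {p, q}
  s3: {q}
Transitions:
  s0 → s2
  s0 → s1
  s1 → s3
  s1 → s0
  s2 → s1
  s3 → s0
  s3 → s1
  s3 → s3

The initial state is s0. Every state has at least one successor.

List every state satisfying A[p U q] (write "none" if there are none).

States satisfying p: {s0, s1, s2}.
States satisfying q: {s1, s2, s3}.
States satisfying A[p U q]: {s0, s1, s2, s3}.

{s0, s1, s2, s3}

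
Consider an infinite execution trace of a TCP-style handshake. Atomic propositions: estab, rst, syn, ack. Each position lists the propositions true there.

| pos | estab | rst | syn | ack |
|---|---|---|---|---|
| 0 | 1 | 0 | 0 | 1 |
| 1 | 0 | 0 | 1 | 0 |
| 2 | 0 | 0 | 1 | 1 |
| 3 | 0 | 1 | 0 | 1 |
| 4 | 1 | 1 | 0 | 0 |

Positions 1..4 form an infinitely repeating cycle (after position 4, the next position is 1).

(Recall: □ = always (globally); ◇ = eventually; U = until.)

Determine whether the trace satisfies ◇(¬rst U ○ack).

Holds

¬rst U ○ack holds at position 0, which is reachable from 0, so ◇(¬rst U ○ack) holds.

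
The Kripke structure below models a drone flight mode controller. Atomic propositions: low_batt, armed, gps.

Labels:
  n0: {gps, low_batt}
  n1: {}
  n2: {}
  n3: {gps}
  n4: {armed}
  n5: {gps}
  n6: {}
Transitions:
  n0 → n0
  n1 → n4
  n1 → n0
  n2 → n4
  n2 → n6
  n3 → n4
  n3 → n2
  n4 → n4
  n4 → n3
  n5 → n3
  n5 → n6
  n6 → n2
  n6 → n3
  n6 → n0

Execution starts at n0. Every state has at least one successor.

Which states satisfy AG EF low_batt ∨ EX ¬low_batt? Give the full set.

{n0, n1, n2, n3, n4, n5, n6}

States satisfying EF low_batt: {n0, n1, n2, n3, n4, n5, n6}.
States satisfying AG EF low_batt: {n0, n1, n2, n3, n4, n5, n6}.
States satisfying ¬low_batt: {n1, n2, n3, n4, n5, n6}.
States satisfying EX ¬low_batt: {n1, n2, n3, n4, n5, n6}.
States satisfying AG EF low_batt ∨ EX ¬low_batt: {n0, n1, n2, n3, n4, n5, n6}.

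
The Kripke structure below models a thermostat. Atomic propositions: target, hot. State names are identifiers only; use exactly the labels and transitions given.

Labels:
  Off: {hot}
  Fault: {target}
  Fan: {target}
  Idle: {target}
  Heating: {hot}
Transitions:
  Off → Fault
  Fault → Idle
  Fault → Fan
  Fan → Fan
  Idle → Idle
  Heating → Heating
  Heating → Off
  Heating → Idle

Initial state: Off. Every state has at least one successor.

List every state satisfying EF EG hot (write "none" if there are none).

States satisfying EG hot: {Heating}.
States satisfying EF EG hot: {Heating}.

{Heating}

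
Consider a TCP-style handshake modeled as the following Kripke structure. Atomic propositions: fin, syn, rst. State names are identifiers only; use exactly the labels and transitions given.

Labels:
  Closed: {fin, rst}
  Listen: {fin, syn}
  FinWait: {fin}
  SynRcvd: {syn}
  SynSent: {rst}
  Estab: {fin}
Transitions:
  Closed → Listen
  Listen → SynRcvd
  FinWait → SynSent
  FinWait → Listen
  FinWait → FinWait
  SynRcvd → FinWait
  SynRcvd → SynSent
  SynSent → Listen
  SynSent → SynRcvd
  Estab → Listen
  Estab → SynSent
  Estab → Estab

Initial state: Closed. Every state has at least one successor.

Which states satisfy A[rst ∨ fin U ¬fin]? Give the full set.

{Closed, Listen, SynRcvd, SynSent}

States satisfying rst ∨ fin: {Closed, Listen, FinWait, SynSent, Estab}.
States satisfying ¬fin: {SynRcvd, SynSent}.
States satisfying A[rst ∨ fin U ¬fin]: {Closed, Listen, SynRcvd, SynSent}.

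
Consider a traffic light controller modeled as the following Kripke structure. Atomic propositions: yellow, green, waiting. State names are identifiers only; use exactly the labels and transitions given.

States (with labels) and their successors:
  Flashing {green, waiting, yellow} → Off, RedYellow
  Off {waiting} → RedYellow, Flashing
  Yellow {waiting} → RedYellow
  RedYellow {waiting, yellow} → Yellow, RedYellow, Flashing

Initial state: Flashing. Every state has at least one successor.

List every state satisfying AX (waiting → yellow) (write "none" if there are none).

{Off, Yellow}

States satisfying waiting → yellow: {Flashing, RedYellow}.
States satisfying AX (waiting → yellow): {Off, Yellow}.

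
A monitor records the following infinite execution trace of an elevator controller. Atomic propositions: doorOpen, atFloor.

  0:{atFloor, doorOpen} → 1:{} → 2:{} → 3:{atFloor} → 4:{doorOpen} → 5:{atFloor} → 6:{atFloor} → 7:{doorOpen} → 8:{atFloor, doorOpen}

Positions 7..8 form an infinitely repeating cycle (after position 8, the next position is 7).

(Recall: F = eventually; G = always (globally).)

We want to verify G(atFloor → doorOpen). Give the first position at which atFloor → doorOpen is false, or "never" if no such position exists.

3

Check atFloor → doorOpen at each position in order: 0 ✓, 1 ✓, 2 ✓.
At position 3 the labels are {atFloor}, so atFloor → doorOpen is false there. This is the first violation.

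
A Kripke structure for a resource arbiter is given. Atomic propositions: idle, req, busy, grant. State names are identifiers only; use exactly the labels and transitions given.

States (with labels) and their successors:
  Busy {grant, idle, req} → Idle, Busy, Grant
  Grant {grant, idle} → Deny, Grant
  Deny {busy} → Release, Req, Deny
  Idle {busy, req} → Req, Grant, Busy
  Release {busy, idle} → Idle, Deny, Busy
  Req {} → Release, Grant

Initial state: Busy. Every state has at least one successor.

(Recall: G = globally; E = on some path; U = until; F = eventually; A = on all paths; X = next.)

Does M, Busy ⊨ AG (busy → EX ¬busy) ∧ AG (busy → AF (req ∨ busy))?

States satisfying busy → EX ¬busy: {Busy, Grant, Deny, Idle, Release, Req}.
States satisfying AG (busy → EX ¬busy): {Busy, Grant, Deny, Idle, Release, Req}.
States satisfying busy → AF (req ∨ busy): {Busy, Grant, Deny, Idle, Release, Req}.
States satisfying AG (busy → AF (req ∨ busy)): {Busy, Grant, Deny, Idle, Release, Req}.
States satisfying AG (busy → EX ¬busy) ∧ AG (busy → AF (req ∨ busy)): {Busy, Grant, Deny, Idle, Release, Req}.
Busy ∈ Sat(AG (busy → EX ¬busy) ∧ AG (busy → AF (req ∨ busy))).

Yes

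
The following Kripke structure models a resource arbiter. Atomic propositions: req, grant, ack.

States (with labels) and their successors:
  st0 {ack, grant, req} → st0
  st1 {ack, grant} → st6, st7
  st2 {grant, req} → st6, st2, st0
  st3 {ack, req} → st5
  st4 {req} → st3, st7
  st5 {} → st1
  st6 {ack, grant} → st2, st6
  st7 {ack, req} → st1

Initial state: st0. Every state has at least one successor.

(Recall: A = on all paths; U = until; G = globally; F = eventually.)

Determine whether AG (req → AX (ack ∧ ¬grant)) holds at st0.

States satisfying req → AX (ack ∧ ¬grant): {st1, st4, st5, st6}.
States satisfying AG (req → AX (ack ∧ ¬grant)): ∅.
st0 is reachable from st0 and violates req → AX (ack ∧ ¬grant), so AG fails at st0.
st0 ∉ Sat(AG (req → AX (ack ∧ ¬grant))).

Violated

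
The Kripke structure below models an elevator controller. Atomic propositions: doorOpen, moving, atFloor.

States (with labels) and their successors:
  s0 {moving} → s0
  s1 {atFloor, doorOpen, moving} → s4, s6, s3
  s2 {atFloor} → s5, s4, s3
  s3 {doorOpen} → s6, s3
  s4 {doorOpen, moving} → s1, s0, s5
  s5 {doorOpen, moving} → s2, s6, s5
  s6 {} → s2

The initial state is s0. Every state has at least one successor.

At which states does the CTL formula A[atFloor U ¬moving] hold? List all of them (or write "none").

{s2, s3, s6}

States satisfying atFloor: {s1, s2}.
States satisfying ¬moving: {s2, s3, s6}.
States satisfying A[atFloor U ¬moving]: {s2, s3, s6}.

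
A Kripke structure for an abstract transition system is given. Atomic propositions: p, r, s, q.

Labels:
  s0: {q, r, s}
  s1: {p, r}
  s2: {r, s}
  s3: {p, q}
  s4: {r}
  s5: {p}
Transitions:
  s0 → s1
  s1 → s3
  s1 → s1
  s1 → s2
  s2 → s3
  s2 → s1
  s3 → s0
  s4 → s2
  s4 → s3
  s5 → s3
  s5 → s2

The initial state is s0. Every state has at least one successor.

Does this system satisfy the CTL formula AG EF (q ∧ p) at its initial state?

States satisfying EF (q ∧ p): {s0, s1, s2, s3, s4, s5}.
States satisfying AG EF (q ∧ p): {s0, s1, s2, s3, s4, s5}.
Every state reachable from s0 satisfies EF (q ∧ p).
s0 ∈ Sat(AG EF (q ∧ p)).

Satisfied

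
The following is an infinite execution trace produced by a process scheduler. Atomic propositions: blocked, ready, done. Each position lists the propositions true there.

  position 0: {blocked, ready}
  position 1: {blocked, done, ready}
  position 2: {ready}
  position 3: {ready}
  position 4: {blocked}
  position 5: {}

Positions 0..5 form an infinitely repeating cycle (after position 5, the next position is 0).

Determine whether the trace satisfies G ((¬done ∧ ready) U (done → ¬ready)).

No

(¬done ∧ ready) U (done → ¬ready) must hold at every position from 0 onward. It fails at position 1, so G ((¬done ∧ ready) U (done → ¬ready)) is false.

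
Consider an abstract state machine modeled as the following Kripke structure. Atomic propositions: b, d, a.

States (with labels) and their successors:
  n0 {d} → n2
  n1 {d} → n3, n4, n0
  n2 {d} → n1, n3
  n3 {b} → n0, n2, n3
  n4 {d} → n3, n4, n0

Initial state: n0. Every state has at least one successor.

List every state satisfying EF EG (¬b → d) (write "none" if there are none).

States satisfying EG (¬b → d): {n0, n1, n2, n3, n4}.
States satisfying EF EG (¬b → d): {n0, n1, n2, n3, n4}.

{n0, n1, n2, n3, n4}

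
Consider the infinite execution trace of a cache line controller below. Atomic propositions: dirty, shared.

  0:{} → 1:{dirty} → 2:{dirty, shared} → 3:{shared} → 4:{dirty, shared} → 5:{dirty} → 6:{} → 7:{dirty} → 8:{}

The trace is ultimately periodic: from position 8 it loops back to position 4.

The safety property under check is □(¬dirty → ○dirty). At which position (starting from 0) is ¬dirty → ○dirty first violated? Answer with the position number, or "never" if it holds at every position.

never

¬dirty → ○dirty holds at every position 0..8, and those are all the positions the trace ever visits, so the invariant □(¬dirty → ○dirty) is never violated.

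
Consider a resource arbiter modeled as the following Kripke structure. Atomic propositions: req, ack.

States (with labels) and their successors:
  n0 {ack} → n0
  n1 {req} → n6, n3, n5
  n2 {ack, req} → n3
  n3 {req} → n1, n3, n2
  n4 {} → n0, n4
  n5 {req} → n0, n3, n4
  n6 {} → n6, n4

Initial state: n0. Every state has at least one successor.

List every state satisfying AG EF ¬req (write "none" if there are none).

{n0, n1, n2, n3, n4, n5, n6}

States satisfying EF ¬req: {n0, n1, n2, n3, n4, n5, n6}.
States satisfying AG EF ¬req: {n0, n1, n2, n3, n4, n5, n6}.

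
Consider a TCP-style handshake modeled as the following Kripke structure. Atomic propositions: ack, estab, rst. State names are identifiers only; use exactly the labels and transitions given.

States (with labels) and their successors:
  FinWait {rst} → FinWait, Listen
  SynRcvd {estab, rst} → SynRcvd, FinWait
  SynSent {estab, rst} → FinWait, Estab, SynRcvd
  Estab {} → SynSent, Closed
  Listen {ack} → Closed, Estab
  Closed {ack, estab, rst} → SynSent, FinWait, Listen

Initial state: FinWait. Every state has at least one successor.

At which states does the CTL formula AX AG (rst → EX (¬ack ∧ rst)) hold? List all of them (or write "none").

{FinWait, SynRcvd, SynSent, Estab, Listen, Closed}

States satisfying AG (rst → EX (¬ack ∧ rst)): {FinWait, SynRcvd, SynSent, Estab, Listen, Closed}.
States satisfying AX AG (rst → EX (¬ack ∧ rst)): {FinWait, SynRcvd, SynSent, Estab, Listen, Closed}.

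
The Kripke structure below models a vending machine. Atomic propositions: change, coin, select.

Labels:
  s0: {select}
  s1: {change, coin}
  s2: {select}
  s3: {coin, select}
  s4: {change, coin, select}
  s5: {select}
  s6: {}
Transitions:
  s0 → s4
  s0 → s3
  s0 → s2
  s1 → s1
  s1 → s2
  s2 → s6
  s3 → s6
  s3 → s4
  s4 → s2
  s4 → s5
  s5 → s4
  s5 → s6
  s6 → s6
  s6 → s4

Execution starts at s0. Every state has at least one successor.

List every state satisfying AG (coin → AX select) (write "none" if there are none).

States satisfying coin → AX select: {s0, s2, s4, s5, s6}.
States satisfying AG (coin → AX select): {s2, s4, s5, s6}.

{s2, s4, s5, s6}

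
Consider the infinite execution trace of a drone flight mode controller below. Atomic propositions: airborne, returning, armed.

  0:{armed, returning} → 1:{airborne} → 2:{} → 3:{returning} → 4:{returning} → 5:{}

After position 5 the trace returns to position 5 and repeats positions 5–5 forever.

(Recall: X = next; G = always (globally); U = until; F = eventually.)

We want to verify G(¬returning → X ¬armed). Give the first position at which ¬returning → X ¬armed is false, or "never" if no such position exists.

never

¬returning → X ¬armed holds at every position 0..5, and those are all the positions the trace ever visits, so the invariant G(¬returning → X ¬armed) is never violated.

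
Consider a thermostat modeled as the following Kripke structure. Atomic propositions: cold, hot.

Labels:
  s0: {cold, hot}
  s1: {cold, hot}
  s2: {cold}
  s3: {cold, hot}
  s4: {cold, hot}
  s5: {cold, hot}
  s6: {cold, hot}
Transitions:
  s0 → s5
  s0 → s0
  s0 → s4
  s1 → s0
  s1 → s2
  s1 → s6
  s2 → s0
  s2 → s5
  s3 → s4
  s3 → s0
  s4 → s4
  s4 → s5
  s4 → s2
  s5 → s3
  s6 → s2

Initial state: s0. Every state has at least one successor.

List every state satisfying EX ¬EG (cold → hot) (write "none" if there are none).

{s1, s4, s6}

States satisfying ¬EG (cold → hot): {s2, s6}.
States satisfying EX ¬EG (cold → hot): {s1, s4, s6}.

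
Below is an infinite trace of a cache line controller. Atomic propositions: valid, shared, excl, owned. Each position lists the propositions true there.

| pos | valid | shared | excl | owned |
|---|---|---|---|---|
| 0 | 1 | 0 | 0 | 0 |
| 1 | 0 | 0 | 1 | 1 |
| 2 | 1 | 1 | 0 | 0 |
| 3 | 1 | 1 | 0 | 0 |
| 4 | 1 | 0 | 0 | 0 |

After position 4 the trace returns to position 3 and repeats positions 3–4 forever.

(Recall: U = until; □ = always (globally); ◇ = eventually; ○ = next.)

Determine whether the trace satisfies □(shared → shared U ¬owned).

Yes

shared → shared U ¬owned holds at every position 0..4, and those are all positions ever visited, so □(shared → shared U ¬owned) holds.
Positions where shared holds: 2, 3.
Check shared U ¬owned at each: 2→ok, 3→ok.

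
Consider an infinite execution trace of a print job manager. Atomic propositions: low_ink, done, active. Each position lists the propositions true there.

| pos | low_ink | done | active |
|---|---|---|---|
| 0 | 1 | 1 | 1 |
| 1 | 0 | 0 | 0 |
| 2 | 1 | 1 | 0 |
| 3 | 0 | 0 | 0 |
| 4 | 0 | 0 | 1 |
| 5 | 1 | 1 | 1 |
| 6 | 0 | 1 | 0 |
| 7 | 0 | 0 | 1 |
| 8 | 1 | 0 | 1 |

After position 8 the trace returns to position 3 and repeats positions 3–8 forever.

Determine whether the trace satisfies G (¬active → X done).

¬active → X done must hold at every position from 0 onward. It fails at position 2, so G (¬active → X done) is false.
Positions where ¬active holds: 1, 2, 3, 6.
Check X done at each: 1→ok, 2→fails, 3→fails, 6→fails.

Violated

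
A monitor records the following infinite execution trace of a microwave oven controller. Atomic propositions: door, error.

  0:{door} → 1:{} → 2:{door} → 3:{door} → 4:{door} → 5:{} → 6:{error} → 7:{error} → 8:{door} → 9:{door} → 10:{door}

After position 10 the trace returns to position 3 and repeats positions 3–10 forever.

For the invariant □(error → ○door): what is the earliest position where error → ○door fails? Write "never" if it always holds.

6

Check error → ○door at each position in order: 0 ✓, 1 ✓, 2 ✓, 3 ✓, 4 ✓, 5 ✓.
At position 6 the labels are {error} and the next position 7 has {error}, so error → ○door is false there. This is the first violation.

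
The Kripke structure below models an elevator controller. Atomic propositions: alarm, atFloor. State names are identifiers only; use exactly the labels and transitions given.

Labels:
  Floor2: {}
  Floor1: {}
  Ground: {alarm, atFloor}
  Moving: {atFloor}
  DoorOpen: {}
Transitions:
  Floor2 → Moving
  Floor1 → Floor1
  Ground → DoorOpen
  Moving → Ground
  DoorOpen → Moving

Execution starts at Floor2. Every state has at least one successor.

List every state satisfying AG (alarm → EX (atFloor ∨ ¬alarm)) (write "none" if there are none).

{Floor2, Floor1, Ground, Moving, DoorOpen}

States satisfying alarm → EX (atFloor ∨ ¬alarm): {Floor2, Floor1, Ground, Moving, DoorOpen}.
States satisfying AG (alarm → EX (atFloor ∨ ¬alarm)): {Floor2, Floor1, Ground, Moving, DoorOpen}.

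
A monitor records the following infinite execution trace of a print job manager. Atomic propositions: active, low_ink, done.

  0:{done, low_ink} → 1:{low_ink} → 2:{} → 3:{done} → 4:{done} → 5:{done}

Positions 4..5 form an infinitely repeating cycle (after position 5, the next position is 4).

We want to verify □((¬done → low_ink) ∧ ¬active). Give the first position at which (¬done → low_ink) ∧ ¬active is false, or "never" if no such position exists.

2

Check (¬done → low_ink) ∧ ¬active at each position in order: 0 ✓, 1 ✓.
At position 2 the labels are {}, so (¬done → low_ink) ∧ ¬active is false there. This is the first violation.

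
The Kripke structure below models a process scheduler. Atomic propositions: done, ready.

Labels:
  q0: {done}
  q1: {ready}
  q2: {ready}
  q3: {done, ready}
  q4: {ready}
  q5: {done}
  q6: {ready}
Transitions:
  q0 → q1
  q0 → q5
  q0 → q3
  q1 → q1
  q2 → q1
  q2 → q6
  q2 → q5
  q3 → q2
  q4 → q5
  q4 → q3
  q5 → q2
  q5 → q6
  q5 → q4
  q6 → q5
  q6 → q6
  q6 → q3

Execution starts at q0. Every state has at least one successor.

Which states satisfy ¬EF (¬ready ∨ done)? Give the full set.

States satisfying ¬ready ∨ done: {q0, q3, q5}.
States satisfying EF (¬ready ∨ done): {q0, q2, q3, q4, q5, q6}.
States satisfying ¬EF (¬ready ∨ done): {q1}.

{q1}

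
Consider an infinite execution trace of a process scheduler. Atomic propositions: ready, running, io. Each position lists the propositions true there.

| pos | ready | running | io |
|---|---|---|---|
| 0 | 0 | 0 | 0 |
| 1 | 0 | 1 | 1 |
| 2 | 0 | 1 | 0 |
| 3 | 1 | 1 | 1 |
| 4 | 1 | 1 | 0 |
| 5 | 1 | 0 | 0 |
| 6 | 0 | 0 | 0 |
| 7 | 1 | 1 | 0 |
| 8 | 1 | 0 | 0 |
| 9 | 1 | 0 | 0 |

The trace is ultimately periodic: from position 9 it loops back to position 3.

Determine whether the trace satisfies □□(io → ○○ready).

□(io → ○○ready) holds at every position 0..9, and those are all positions ever visited, so □□(io → ○○ready) holds.

Satisfied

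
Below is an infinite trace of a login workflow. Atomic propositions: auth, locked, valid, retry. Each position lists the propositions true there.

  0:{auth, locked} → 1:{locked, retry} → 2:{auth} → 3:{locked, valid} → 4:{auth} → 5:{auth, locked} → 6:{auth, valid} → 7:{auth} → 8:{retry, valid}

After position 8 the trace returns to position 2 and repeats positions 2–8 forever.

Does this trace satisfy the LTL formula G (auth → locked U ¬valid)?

auth → locked U ¬valid must hold at every position from 0 onward. It fails at position 6, so G (auth → locked U ¬valid) is false.
Positions where auth holds: 0, 2, 4, 5, 6, 7.
Check locked U ¬valid at each: 0→ok, 2→ok, 4→ok, 5→ok, 6→fails, 7→ok.

Violated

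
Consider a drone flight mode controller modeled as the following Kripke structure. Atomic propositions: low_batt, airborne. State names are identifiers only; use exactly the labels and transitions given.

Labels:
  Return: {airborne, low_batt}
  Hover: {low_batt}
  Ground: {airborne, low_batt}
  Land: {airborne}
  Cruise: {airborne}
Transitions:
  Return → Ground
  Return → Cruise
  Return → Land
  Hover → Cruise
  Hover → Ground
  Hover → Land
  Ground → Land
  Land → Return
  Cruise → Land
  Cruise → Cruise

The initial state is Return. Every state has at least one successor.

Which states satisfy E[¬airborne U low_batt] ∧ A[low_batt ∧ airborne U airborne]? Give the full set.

{Return, Ground}

States satisfying ¬airborne: {Hover}.
States satisfying low_batt: {Return, Hover, Ground}.
States satisfying E[¬airborne U low_batt]: {Return, Hover, Ground}.
States satisfying low_batt ∧ airborne: {Return, Ground}.
States satisfying airborne: {Return, Ground, Land, Cruise}.
States satisfying A[low_batt ∧ airborne U airborne]: {Return, Ground, Land, Cruise}.
States satisfying E[¬airborne U low_batt] ∧ A[low_batt ∧ airborne U airborne]: {Return, Ground}.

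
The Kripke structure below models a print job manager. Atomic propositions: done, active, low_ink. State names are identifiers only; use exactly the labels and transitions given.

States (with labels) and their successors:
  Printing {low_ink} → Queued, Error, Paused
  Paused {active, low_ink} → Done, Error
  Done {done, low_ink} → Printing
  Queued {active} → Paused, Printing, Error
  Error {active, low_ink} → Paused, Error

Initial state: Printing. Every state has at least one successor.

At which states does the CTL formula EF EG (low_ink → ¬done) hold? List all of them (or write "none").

{Printing, Paused, Done, Queued, Error}

States satisfying EG (low_ink → ¬done): {Printing, Paused, Queued, Error}.
States satisfying EF EG (low_ink → ¬done): {Printing, Paused, Done, Queued, Error}.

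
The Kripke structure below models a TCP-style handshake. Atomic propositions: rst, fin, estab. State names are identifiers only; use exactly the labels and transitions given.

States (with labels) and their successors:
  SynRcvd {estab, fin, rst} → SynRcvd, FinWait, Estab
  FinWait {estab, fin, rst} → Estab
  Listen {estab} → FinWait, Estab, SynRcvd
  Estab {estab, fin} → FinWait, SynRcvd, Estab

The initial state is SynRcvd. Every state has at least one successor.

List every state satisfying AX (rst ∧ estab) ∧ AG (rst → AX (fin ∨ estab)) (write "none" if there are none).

States satisfying rst ∧ estab: {SynRcvd, FinWait}.
States satisfying AX (rst ∧ estab): ∅.
States satisfying rst → AX (fin ∨ estab): {SynRcvd, FinWait, Listen, Estab}.
States satisfying AG (rst → AX (fin ∨ estab)): {SynRcvd, FinWait, Listen, Estab}.
States satisfying AX (rst ∧ estab) ∧ AG (rst → AX (fin ∨ estab)): ∅.

none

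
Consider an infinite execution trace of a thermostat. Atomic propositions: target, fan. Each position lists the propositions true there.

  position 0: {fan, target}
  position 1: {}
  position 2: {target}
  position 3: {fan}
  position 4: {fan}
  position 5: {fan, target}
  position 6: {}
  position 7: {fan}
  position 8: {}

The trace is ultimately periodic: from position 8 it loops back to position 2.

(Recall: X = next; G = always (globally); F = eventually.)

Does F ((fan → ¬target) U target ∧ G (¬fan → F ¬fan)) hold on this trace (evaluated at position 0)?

(fan → ¬target) U target ∧ G (¬fan → F ¬fan) holds at position 0, which is reachable from 0, so F ((fan → ¬target) U target ∧ G (¬fan → F ¬fan)) holds.

Yes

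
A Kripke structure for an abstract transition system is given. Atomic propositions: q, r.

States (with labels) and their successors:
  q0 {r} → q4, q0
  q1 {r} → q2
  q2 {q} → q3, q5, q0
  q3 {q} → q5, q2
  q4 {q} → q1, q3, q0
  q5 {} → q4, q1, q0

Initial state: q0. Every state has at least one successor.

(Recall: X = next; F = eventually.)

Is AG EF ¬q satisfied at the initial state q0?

Holds

States satisfying EF ¬q: {q0, q1, q2, q3, q4, q5}.
States satisfying AG EF ¬q: {q0, q1, q2, q3, q4, q5}.
Every state reachable from q0 satisfies EF ¬q.
q0 ∈ Sat(AG EF ¬q).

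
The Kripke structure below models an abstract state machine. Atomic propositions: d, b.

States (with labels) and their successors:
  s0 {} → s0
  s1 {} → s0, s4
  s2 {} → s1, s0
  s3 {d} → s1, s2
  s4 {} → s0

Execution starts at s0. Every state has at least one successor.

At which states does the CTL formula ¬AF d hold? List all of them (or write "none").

{s0, s1, s2, s4}

States satisfying d: {s3}.
States satisfying AF d: {s3}.
States satisfying ¬AF d: {s0, s1, s2, s4}.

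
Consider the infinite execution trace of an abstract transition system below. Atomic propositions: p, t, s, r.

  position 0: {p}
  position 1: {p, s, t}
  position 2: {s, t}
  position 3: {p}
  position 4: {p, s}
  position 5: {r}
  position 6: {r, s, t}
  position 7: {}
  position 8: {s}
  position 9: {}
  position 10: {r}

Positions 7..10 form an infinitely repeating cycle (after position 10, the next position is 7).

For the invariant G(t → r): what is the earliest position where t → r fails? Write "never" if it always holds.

Check t → r at each position in order: 0 ✓.
At position 1 the labels are {p, s, t}, so t → r is false there. This is the first violation.

1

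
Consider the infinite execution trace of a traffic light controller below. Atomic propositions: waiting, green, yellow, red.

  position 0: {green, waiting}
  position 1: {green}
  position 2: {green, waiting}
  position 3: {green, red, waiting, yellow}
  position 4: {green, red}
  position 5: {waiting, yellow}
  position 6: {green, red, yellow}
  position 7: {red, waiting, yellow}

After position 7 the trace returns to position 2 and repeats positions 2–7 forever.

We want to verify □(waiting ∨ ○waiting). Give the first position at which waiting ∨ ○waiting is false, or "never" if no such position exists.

waiting ∨ ○waiting holds at every position 0..7, and those are all the positions the trace ever visits, so the invariant □(waiting ∨ ○waiting) is never violated.

never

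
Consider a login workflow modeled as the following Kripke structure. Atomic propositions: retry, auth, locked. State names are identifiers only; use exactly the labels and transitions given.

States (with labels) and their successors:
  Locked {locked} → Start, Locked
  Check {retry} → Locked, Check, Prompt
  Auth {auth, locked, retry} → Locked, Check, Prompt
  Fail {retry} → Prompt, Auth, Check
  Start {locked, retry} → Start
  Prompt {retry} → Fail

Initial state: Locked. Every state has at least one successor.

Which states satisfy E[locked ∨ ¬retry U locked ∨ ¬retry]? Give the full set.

{Locked, Auth, Start}

States satisfying locked ∨ ¬retry: {Locked, Auth, Start}.
States satisfying E[locked ∨ ¬retry U locked ∨ ¬retry]: {Locked, Auth, Start}.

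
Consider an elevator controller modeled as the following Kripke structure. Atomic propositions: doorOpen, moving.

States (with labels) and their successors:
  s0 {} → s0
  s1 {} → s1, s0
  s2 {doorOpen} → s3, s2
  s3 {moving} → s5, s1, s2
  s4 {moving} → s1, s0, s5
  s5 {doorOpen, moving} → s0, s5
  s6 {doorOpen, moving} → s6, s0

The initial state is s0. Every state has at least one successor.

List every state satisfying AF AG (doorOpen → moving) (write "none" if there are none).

States satisfying AG (doorOpen → moving): {s0, s1, s4, s5, s6}.
States satisfying AF AG (doorOpen → moving): {s0, s1, s4, s5, s6}.

{s0, s1, s4, s5, s6}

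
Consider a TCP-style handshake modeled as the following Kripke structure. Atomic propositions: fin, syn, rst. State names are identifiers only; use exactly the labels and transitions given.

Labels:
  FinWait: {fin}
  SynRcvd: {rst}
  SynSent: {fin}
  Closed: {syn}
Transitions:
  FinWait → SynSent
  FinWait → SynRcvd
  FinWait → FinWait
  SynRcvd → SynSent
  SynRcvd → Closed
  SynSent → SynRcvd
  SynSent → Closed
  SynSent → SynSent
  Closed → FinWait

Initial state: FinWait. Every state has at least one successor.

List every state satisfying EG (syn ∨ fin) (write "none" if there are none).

{FinWait, SynSent, Closed}

States satisfying syn ∨ fin: {FinWait, SynSent, Closed}.
States satisfying EG (syn ∨ fin): {FinWait, SynSent, Closed}.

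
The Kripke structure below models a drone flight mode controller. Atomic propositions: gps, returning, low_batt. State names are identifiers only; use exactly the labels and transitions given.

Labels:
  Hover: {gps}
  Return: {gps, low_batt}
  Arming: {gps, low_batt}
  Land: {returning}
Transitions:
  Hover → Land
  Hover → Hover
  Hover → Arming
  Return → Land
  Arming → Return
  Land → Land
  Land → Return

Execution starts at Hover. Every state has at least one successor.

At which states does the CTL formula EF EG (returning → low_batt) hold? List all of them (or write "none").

States satisfying EG (returning → low_batt): {Hover}.
States satisfying EF EG (returning → low_batt): {Hover}.

{Hover}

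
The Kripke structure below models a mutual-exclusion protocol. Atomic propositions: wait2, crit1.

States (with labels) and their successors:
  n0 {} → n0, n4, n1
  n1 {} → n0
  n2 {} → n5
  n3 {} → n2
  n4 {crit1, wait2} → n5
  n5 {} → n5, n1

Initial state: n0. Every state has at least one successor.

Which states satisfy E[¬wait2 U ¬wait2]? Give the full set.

{n0, n1, n2, n3, n5}

States satisfying ¬wait2: {n0, n1, n2, n3, n5}.
States satisfying E[¬wait2 U ¬wait2]: {n0, n1, n2, n3, n5}.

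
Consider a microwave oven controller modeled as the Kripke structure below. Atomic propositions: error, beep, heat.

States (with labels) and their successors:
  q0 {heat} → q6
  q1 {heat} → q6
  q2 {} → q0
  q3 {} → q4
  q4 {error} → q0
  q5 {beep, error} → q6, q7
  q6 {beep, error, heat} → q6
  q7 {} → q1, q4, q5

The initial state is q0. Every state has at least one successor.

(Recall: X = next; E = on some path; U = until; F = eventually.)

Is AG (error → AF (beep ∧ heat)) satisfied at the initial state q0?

Yes

States satisfying error → AF (beep ∧ heat): {q0, q1, q2, q3, q4, q6, q7}.
States satisfying AG (error → AF (beep ∧ heat)): {q0, q1, q2, q3, q4, q6}.
Every state reachable from q0 satisfies error → AF (beep ∧ heat).
q0 ∈ Sat(AG (error → AF (beep ∧ heat))).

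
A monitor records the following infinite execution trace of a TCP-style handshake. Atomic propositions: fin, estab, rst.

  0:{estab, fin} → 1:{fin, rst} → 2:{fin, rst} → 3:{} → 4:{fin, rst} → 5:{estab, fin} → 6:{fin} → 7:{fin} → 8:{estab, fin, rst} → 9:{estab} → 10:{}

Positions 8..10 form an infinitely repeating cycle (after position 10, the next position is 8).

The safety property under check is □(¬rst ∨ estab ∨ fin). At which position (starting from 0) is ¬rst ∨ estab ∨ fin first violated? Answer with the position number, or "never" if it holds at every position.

never

¬rst ∨ estab ∨ fin holds at every position 0..10, and those are all the positions the trace ever visits, so the invariant □(¬rst ∨ estab ∨ fin) is never violated.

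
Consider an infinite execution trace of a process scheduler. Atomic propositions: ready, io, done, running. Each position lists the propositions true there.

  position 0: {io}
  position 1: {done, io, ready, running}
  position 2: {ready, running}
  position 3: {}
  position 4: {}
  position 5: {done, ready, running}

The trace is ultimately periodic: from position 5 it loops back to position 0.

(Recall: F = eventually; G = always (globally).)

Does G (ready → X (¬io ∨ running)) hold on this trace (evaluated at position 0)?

ready → X (¬io ∨ running) must hold at every position from 0 onward. It fails at position 5, so G (ready → X (¬io ∨ running)) is false.
Positions where ready holds: 1, 2, 5.
Check X (¬io ∨ running) at each: 1→ok, 2→ok, 5→fails.

Does not hold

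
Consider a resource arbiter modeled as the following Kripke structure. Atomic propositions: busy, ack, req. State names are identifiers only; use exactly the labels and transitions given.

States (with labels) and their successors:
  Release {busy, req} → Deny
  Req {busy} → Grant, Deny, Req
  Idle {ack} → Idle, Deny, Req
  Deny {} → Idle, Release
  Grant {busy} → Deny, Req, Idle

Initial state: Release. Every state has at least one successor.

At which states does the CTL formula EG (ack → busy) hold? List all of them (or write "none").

{Release, Req, Deny, Grant}

States satisfying ack → busy: {Release, Req, Deny, Grant}.
States satisfying EG (ack → busy): {Release, Req, Deny, Grant}.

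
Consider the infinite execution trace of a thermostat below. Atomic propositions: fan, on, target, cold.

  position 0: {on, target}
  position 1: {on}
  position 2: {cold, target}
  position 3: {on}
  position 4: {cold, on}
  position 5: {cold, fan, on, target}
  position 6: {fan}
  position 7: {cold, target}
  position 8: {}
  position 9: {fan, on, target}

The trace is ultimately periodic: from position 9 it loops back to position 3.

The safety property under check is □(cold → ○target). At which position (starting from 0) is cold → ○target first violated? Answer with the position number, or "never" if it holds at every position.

2

Check cold → ○target at each position in order: 0 ✓, 1 ✓.
At position 2 the labels are {cold, target} and the next position 3 has {on}, so cold → ○target is false there. This is the first violation.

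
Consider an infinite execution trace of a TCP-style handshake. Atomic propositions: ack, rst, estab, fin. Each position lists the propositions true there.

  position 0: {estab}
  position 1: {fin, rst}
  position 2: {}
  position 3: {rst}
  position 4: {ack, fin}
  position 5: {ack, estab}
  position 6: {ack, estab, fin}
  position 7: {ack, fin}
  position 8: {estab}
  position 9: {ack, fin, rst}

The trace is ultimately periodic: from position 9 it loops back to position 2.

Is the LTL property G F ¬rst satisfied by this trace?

F ¬rst holds at every position 0..9, and those are all positions ever visited, so G F ¬rst holds.

Yes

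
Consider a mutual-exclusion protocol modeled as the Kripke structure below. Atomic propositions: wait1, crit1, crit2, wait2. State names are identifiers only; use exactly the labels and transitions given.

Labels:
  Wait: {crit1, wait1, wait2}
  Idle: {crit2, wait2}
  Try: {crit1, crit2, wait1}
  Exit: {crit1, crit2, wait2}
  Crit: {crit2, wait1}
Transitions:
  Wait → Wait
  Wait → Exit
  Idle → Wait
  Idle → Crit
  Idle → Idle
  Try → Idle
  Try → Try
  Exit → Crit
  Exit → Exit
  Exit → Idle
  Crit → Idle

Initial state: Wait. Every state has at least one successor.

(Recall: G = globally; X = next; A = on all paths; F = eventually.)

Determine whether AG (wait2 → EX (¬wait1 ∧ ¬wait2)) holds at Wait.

States satisfying wait2 → EX (¬wait1 ∧ ¬wait2): {Try, Crit}.
States satisfying AG (wait2 → EX (¬wait1 ∧ ¬wait2)): ∅.
Exit is reachable from Wait and violates wait2 → EX (¬wait1 ∧ ¬wait2), so AG fails at Wait.
Wait ∉ Sat(AG (wait2 → EX (¬wait1 ∧ ¬wait2))).

Violated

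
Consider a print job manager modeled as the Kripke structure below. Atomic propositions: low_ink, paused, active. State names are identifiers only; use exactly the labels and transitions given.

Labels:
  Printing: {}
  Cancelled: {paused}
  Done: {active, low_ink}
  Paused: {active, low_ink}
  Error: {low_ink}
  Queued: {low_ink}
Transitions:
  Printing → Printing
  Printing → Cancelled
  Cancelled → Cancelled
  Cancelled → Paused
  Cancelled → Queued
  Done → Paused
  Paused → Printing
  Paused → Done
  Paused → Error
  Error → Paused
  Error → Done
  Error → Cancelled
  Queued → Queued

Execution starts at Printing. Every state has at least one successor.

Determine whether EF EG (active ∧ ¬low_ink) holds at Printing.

States satisfying EG (active ∧ ¬low_ink): ∅.
States satisfying EF EG (active ∧ ¬low_ink): ∅.
No suitable path/successor from Printing witnesses the formula.
Printing ∉ Sat(EF EG (active ∧ ¬low_ink)).

Violated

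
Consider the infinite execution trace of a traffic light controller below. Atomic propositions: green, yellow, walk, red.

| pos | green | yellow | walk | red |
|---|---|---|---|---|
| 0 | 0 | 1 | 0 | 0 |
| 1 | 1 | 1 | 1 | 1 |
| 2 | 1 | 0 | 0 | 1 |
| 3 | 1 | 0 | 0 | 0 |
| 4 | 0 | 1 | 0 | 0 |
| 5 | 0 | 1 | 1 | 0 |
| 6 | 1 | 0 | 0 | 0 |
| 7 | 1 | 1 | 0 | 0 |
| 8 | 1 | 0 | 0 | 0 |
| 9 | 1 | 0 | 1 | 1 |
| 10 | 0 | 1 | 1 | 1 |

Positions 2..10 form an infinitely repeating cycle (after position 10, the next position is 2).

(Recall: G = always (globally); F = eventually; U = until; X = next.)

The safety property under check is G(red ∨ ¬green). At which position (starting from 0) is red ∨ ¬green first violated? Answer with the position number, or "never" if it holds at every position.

Check red ∨ ¬green at each position in order: 0 ✓, 1 ✓, 2 ✓.
At position 3 the labels are {green}, so red ∨ ¬green is false there. This is the first violation.

3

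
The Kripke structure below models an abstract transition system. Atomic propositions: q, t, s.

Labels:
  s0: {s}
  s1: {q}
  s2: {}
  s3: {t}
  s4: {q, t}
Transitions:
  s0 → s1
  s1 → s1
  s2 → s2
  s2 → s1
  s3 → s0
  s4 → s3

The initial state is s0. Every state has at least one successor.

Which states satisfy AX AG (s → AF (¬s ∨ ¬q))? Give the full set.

States satisfying AG (s → AF (¬s ∨ ¬q)): {s0, s1, s2, s3, s4}.
States satisfying AX AG (s → AF (¬s ∨ ¬q)): {s0, s1, s2, s3, s4}.

{s0, s1, s2, s3, s4}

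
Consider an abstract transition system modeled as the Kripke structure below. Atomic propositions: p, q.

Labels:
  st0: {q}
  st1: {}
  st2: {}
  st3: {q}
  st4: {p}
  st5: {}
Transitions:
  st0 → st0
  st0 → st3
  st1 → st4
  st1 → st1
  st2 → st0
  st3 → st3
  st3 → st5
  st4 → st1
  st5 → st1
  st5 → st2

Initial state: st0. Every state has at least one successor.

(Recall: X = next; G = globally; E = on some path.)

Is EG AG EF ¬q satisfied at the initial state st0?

States satisfying AG EF ¬q: {st0, st1, st2, st3, st4, st5}.
States satisfying EG AG EF ¬q: {st0, st1, st2, st3, st4, st5}.
st0 ∈ Sat(EG AG EF ¬q).

Satisfied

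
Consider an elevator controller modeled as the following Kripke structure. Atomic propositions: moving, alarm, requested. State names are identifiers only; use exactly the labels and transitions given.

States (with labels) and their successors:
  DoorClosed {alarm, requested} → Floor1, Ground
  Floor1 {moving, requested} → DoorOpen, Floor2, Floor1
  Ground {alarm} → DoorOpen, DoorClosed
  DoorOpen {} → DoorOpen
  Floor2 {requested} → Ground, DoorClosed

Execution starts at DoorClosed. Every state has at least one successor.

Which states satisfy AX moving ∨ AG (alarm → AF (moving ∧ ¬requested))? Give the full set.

States satisfying moving: {Floor1}.
States satisfying AX moving: ∅.
States satisfying alarm → AF (moving ∧ ¬requested): {Floor1, DoorOpen, Floor2}.
States satisfying AG (alarm → AF (moving ∧ ¬requested)): {DoorOpen}.
States satisfying AX moving ∨ AG (alarm → AF (moving ∧ ¬requested)): {DoorOpen}.

{DoorOpen}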